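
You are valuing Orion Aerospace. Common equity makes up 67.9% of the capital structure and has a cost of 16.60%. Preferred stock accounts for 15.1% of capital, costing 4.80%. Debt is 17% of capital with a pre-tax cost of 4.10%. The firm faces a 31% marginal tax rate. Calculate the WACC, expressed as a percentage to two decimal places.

After-tax cost of debt = 4.1% × (1 − 31%) = 2.8290%.
WACC = 0.679 × 16.6000% + 0.151 × 4.8000% + 0.170 × 2.8290% = 12.4771%.

12.48%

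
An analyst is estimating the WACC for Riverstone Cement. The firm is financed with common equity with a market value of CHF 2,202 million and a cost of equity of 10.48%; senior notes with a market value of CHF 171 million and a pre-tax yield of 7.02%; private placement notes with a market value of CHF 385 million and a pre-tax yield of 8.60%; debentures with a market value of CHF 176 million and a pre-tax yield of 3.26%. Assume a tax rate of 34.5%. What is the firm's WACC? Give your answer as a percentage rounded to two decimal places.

Total capital V = 2202 + 171 + 385 + 176 = 2934.
Equity: weight = 2202/2934 = 0.7505; cost = 10.48%.
Senior notes: weight = 171/2934 = 0.0583; after-tax cost = 7.02% × (1 − 34.5%) = 4.5981%.
Private placement notes: weight = 385/2934 = 0.1312; after-tax cost = 8.6% × (1 − 34.5%) = 5.6330%.
Debentures: weight = 176/2934 = 0.0600; after-tax cost = 3.26% × (1 − 34.5%) = 2.1353%.
WACC = 0.7505 × 10.4800% + 0.0583 × 4.5981% + 0.1312 × 5.6330% + 0.0600 × 2.1353% = 9.0006%.

9.00%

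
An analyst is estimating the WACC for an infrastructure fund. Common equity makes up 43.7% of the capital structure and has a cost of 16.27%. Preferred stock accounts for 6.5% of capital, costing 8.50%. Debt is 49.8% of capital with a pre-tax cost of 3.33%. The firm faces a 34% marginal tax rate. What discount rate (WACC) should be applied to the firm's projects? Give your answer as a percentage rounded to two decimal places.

After-tax cost of debt = 3.33% × (1 − 34%) = 2.1978%.
WACC = 0.437 × 16.2700% + 0.065 × 8.5000% + 0.498 × 2.1978% = 8.7570%.

8.76%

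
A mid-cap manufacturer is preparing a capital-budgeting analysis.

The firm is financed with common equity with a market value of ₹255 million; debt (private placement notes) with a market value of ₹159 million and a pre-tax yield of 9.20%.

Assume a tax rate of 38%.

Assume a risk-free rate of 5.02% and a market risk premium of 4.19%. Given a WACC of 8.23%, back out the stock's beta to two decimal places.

1.14

Total capital V = 255 + 159 = 414.
Equity weight = 255/414 = 0.6159.
Private placement notes weight = 159/414 = 0.3841.
Debt contribution = 0.3841 × 9.2% × (1 − 38%) = 2.1907%.
Required equity contribution = 8.23% − 2.1907% = 6.0393%  ⇒  Re = 9.8050%.
CAPM: 9.8050% = 5.02% + β × 4.19%  ⇒  β = 1.1420.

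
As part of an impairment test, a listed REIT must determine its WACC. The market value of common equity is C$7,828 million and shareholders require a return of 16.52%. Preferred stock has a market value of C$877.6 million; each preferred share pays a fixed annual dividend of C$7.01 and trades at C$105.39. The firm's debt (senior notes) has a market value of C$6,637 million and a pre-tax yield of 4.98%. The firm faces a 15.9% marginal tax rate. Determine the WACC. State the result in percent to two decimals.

10.62%

Cost of preferred: Rp = 7.01 / 105.39 = 6.6515%.
Total capital V = 7828 + 877.6 + 6637 = 15342.6.
Equity: weight = 7828/15342.6 = 0.5102; cost = 16.52%.
Preferred: weight = 877.6/15342.6 = 0.0572; cost = 6.6515%.
Senior notes: weight = 6637/15342.6 = 0.4326; after-tax cost = 4.98% × (1 − 15.9%) = 4.1882%.
WACC = 0.5102 × 16.5200% + 0.0572 × 6.6515% + 0.4326 × 4.1882% = 10.6209%.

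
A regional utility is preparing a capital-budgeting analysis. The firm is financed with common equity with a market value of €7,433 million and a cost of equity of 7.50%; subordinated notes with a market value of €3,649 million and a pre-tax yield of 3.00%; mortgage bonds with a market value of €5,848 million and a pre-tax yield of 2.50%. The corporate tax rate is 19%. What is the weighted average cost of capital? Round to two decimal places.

4.52%

Total capital V = 7433 + 3649 + 5848 = 16930.
Equity: weight = 7433/16930 = 0.4390; cost = 7.5%.
Subordinated notes: weight = 3649/16930 = 0.2155; after-tax cost = 3% × (1 − 19%) = 2.4300%.
Mortgage bonds: weight = 5848/16930 = 0.3454; after-tax cost = 2.5% × (1 − 19%) = 2.0250%.
WACC = 0.4390 × 7.5000% + 0.2155 × 2.4300% + 0.3454 × 2.0250% = 4.5161%.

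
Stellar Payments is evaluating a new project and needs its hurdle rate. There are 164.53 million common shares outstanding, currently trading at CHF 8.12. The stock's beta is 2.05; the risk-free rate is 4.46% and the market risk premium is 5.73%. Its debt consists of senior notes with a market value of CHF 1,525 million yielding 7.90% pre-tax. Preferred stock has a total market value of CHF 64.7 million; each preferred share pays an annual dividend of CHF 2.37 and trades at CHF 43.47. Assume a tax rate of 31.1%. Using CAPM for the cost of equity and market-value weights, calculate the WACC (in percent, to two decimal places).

Cost of equity via CAPM: Re = 4.46% + 2.05 × 5.73% = 16.2065%.
Cost of preferred: Rp = 2.37 / 43.47 = 5.4520%.
Market value of equity E = 8.12 × 164.53m = 1335.9836m.
Total capital V = 1335.9836 + 64.7 + 1525 = 2925.6836.
Equity: weight = 1335.9836/2925.6836 = 0.4566; cost = 16.2065%.
Preferred: weight = 64.7/2925.6836 = 0.0221; cost = 5.452%.
Senior notes: weight = 1525/2925.6836 = 0.5212; after-tax cost = 7.9% × (1 − 31.1%) = 5.4431%.
WACC = 0.4566 × 16.2065% + 0.0221 × 5.4520% + 0.5212 × 5.4431% = 10.3583%.

10.36%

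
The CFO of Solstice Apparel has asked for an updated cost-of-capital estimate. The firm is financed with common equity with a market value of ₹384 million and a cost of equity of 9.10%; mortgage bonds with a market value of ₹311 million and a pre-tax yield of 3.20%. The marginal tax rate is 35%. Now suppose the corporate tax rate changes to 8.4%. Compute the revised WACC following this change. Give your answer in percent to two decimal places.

6.34%

After the change:
Total capital V = 384 + 311 = 695.
Equity: weight = 384/695 = 0.5525; cost = 9.1%.
Mortgage bonds: weight = 311/695 = 0.4475; after-tax cost = 3.2% × (1 − 8.4%) = 2.9312%.
WACC = 0.5525 × 9.1000% + 0.4475 × 2.9312% = 6.3396%.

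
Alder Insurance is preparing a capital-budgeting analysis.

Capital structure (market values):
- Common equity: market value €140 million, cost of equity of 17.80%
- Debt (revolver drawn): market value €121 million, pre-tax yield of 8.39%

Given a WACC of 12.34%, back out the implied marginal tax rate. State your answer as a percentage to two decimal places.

28.22%

Total capital V = 140 + 121 = 261.
Equity weight = 140/261 = 0.5364.
Revolver drawn weight = 121/261 = 0.4636.
Equity contribution = 0.5364 × 17.8% = 9.5479%.
Debt contribution must be 12.34% − 9.5479% = 2.7921%.
0.4636 × 8.39% × (1 − T) = 2.7921%  ⇒  (1 − T) = 0.7178.
T = 28.2164%.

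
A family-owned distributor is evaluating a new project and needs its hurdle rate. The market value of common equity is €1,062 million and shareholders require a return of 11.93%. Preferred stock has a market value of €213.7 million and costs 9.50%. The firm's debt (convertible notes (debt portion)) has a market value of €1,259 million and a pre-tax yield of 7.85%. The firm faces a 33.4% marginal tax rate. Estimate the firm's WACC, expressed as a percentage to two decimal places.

Total capital V = 1062 + 213.7 + 1259 = 2534.7.
Equity: weight = 1062/2534.7 = 0.4190; cost = 11.93%.
Preferred: weight = 213.7/2534.7 = 0.0843; cost = 9.5%.
Convertible notes (debt portion): weight = 1259/2534.7 = 0.4967; after-tax cost = 7.85% × (1 − 33.4%) = 5.2281%.
WACC = 0.4190 × 11.9300% + 0.0843 × 9.5000% + 0.4967 × 5.2281% = 8.3963%.

8.40%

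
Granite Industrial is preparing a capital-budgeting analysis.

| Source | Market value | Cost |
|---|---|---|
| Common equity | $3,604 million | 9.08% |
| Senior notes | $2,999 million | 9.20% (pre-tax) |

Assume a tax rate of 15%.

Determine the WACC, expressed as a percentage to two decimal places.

Total capital V = 3604 + 2999 = 6603.
Equity: weight = 3604/6603 = 0.5458; cost = 9.08%.
Senior notes: weight = 2999/6603 = 0.4542; after-tax cost = 9.2% × (1 − 15%) = 7.8200%.
WACC = 0.5458 × 9.0800% + 0.4542 × 7.8200% = 8.5077%.

8.51%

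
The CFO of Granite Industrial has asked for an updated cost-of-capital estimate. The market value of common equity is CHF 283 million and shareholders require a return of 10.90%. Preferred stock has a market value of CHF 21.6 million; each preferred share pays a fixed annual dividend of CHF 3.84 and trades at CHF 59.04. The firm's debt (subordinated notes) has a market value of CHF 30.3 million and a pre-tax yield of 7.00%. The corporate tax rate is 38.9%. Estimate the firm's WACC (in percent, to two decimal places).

10.02%

Cost of preferred: Rp = 3.84 / 59.04 = 6.5041%.
Total capital V = 283 + 21.6 + 30.3 = 334.9.
Equity: weight = 283/334.9 = 0.8450; cost = 10.9%.
Preferred: weight = 21.6/334.9 = 0.0645; cost = 6.5041%.
Subordinated notes: weight = 30.3/334.9 = 0.0905; after-tax cost = 7% × (1 − 38.9%) = 4.2770%.
WACC = 0.8450 × 10.9000% + 0.0645 × 6.5041% + 0.0905 × 4.2770% = 10.0173%.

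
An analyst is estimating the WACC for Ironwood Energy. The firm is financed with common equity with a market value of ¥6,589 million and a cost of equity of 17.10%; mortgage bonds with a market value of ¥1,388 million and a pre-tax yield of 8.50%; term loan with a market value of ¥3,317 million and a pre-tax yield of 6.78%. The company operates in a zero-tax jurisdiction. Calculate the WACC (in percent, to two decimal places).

13.01%

Total capital V = 6589 + 1388 + 3317 = 11294.
Equity: weight = 6589/11294 = 0.5834; cost = 17.1%.
Mortgage bonds: weight = 1388/11294 = 0.1229; after-tax cost = 8.5% × (1 − 0%) = 8.5000%.
Term loan: weight = 3317/11294 = 0.2937; after-tax cost = 6.78% × (1 − 0%) = 6.7800%.
WACC = 0.5834 × 17.1000% + 0.1229 × 8.5000% + 0.2937 × 6.7800% = 13.0121%.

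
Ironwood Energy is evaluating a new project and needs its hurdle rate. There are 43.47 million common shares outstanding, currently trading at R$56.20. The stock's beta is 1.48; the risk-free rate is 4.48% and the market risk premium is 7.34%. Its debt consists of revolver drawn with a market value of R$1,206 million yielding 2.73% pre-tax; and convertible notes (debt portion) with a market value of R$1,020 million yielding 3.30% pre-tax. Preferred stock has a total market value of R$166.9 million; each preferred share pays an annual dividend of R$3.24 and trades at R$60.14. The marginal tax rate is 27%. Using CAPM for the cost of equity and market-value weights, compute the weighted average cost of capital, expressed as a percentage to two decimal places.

8.94%

Cost of equity via CAPM: Re = 4.48% + 1.48 × 7.34% = 15.3432%.
Cost of preferred: Rp = 3.24 / 60.14 = 5.3874%.
Market value of equity E = 56.2 × 43.47m = 2443.014m.
Total capital V = 2443.014 + 166.9 + 1206 + 1020 = 4835.914.
Equity: weight = 2443.014/4835.914 = 0.5052; cost = 15.3432%.
Preferred: weight = 166.9/4835.914 = 0.0345; cost = 5.3874%.
Revolver drawn: weight = 1206/4835.914 = 0.2494; after-tax cost = 2.73% × (1 − 27%) = 1.9929%.
Convertible notes (debt portion): weight = 1020/4835.914 = 0.2109; after-tax cost = 3.3% × (1 − 27%) = 2.4090%.
WACC = 0.5052 × 15.3432% + 0.0345 × 5.3874% + 0.2494 × 1.9929% + 0.2109 × 2.4090% = 8.9421%.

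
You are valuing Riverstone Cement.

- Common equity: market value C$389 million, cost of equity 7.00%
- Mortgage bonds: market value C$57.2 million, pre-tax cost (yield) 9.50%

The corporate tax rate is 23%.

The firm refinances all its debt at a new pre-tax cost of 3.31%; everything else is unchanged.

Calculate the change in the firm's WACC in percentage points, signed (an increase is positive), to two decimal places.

-0.61 pp

Current WACC:
Total capital V = 389 + 57.2 = 446.2.
Equity: weight = 389/446.2 = 0.8718; cost = 7%.
Mortgage bonds: weight = 57.2/446.2 = 0.1282; after-tax cost = 9.5% × (1 − 23%) = 7.3150%.
WACC = 0.8718 × 7.0000% + 0.1282 × 7.3150% = 7.0404%.
After the change:
Total capital V = 389 + 57.2 = 446.2.
Equity: weight = 389/446.2 = 0.8718; cost = 7%.
Mortgage bonds: weight = 57.2/446.2 = 0.1282; after-tax cost = 3.31% × (1 − 23%) = 2.5487%.
WACC = 0.8718 × 7.0000% + 0.1282 × 2.5487% = 6.4294%.
Change in WACC = 6.4294% − 7.0404% = -0.6110 pp.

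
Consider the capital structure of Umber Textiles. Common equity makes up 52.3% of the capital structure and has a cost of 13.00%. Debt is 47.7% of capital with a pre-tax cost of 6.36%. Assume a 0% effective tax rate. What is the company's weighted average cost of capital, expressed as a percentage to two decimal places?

After-tax cost of debt = 6.36% × (1 − 0%) = 6.3600%.
WACC = 0.523 × 13.0000% + 0.477 × 6.3600% = 9.8327%.

9.83%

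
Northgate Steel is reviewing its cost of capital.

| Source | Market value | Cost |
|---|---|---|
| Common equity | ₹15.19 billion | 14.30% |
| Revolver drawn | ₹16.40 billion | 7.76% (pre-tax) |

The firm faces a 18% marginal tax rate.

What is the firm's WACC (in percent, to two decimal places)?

Total capital V = 15.19 + 16.4 = 31.59.
Equity: weight = 15.19/31.59 = 0.4808; cost = 14.3%.
Revolver drawn: weight = 16.4/31.59 = 0.5192; after-tax cost = 7.76% × (1 − 18%) = 6.3632%.
WACC = 0.4808 × 14.3000% + 0.5192 × 6.3632% = 10.1796%.

10.18%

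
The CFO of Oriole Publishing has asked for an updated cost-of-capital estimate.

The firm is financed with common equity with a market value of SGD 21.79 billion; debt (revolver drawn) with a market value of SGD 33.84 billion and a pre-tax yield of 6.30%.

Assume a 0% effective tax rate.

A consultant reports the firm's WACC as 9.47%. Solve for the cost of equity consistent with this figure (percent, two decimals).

14.39%

Total capital V = 21.79 + 33.84 = 55.63.
Equity weight = 21.79/55.63 = 0.3917.
Revolver drawn weight = 33.84/55.63 = 0.6083.
Debt contribution = 0.6083 × 6.3% × (1 − 0%) = 3.8323%.
Required equity contribution = 9.47% − 3.8323% = 5.6377%.
Re = 5.6377% / 0.3917 = 14.3930%.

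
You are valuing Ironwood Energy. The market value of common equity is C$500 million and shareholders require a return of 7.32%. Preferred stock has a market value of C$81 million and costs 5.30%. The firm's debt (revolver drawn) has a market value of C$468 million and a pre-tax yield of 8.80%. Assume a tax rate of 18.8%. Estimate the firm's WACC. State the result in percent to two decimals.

Total capital V = 500 + 81 + 468 = 1049.
Equity: weight = 500/1049 = 0.4766; cost = 7.32%.
Preferred: weight = 81/1049 = 0.0772; cost = 5.3%.
Revolver drawn: weight = 468/1049 = 0.4461; after-tax cost = 8.8% × (1 − 18.8%) = 7.1456%.
WACC = 0.4766 × 7.3200% + 0.0772 × 5.3000% + 0.4461 × 7.1456% = 7.0862%.

7.09%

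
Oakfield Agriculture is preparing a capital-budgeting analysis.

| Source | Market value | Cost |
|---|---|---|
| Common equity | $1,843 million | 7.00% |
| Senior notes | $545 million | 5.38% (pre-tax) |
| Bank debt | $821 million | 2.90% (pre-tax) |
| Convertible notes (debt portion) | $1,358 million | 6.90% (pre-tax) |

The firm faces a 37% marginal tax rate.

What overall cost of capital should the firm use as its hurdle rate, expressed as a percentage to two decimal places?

4.85%

Total capital V = 1843 + 545 + 821 + 1358 = 4567.
Equity: weight = 1843/4567 = 0.4035; cost = 7%.
Senior notes: weight = 545/4567 = 0.1193; after-tax cost = 5.38% × (1 − 37%) = 3.3894%.
Bank debt: weight = 821/4567 = 0.1798; after-tax cost = 2.9% × (1 − 37%) = 1.8270%.
Convertible notes (debt portion): weight = 1358/4567 = 0.2974; after-tax cost = 6.9% × (1 − 37%) = 4.3470%.
WACC = 0.4035 × 7.0000% + 0.1193 × 3.3894% + 0.1798 × 1.8270% + 0.2974 × 4.3470% = 4.8503%.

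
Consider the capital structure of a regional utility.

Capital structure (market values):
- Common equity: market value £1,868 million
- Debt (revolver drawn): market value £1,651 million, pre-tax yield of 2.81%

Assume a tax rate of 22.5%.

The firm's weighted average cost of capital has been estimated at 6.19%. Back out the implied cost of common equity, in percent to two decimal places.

9.74%

Total capital V = 1868 + 1651 = 3519.
Equity weight = 1868/3519 = 0.5308.
Revolver drawn weight = 1651/3519 = 0.4692.
Debt contribution = 0.4692 × 2.81% × (1 − 22.5%) = 1.0217%.
Required equity contribution = 6.19% − 1.0217% = 5.1683%.
Re = 5.1683% / 0.5308 = 9.7362%.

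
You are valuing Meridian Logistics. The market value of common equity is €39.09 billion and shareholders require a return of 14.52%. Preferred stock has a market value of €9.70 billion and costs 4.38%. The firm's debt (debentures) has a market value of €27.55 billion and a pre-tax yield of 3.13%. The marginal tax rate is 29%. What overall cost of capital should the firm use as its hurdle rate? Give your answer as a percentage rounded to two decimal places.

Total capital V = 39.09 + 9.7 + 27.55 = 76.34.
Equity: weight = 39.09/76.34 = 0.5121; cost = 14.52%.
Preferred: weight = 9.7/76.34 = 0.1271; cost = 4.38%.
Debentures: weight = 27.55/76.34 = 0.3609; after-tax cost = 3.13% × (1 − 29%) = 2.2223%.
WACC = 0.5121 × 14.5200% + 0.1271 × 4.3800% + 0.3609 × 2.2223% = 8.7935%.

8.79%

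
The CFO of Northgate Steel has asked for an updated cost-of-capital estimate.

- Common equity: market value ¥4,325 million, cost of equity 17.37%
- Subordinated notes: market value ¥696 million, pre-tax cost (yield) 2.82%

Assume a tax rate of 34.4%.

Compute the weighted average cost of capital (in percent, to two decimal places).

15.22%

Total capital V = 4325 + 696 = 5021.
Equity: weight = 4325/5021 = 0.8614; cost = 17.37%.
Subordinated notes: weight = 696/5021 = 0.1386; after-tax cost = 2.82% × (1 − 34.4%) = 1.8499%.
WACC = 0.8614 × 17.3700% + 0.1386 × 1.8499% = 15.2186%.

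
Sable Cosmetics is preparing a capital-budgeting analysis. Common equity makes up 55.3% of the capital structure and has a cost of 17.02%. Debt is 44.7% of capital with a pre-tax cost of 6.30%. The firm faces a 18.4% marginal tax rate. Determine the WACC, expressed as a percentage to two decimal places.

11.71%

After-tax cost of debt = 6.3% × (1 − 18.4%) = 5.1408%.
WACC = 0.553 × 17.0200% + 0.447 × 5.1408% = 11.7100%.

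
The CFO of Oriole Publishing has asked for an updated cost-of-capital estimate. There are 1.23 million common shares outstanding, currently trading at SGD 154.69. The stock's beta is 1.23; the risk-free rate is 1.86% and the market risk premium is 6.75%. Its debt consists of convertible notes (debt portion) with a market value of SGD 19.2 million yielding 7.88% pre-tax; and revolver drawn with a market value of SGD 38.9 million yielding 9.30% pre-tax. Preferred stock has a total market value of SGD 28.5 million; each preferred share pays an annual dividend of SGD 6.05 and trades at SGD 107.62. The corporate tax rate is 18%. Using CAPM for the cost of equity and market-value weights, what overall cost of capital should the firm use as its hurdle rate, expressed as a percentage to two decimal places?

9.08%

Cost of equity via CAPM: Re = 1.86% + 1.23 × 6.75% = 10.1625%.
Cost of preferred: Rp = 6.05 / 107.62 = 5.6216%.
Market value of equity E = 154.69 × 1.23m = 190.2687m.
Total capital V = 190.2687 + 28.5 + 19.2 + 38.9 = 276.8687.
Equity: weight = 190.2687/276.8687 = 0.6872; cost = 10.1625%.
Preferred: weight = 28.5/276.8687 = 0.1029; cost = 5.6216%.
Convertible notes (debt portion): weight = 19.2/276.8687 = 0.0693; after-tax cost = 7.88% × (1 − 18%) = 6.4616%.
Revolver drawn: weight = 38.9/276.8687 = 0.1405; after-tax cost = 9.3% × (1 − 18%) = 7.6260%.
WACC = 0.6872 × 10.1625% + 0.1029 × 5.6216% + 0.0693 × 6.4616% + 0.1405 × 7.6260% = 9.0821%.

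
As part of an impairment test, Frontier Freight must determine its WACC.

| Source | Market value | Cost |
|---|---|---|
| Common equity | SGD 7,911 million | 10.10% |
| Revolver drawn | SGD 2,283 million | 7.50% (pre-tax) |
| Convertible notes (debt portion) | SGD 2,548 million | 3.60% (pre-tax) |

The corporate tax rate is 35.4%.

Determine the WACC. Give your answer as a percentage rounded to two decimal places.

7.60%

Total capital V = 7911 + 2283 + 2548 = 12742.
Equity: weight = 7911/12742 = 0.6209; cost = 10.1%.
Revolver drawn: weight = 2283/12742 = 0.1792; after-tax cost = 7.5% × (1 − 35.4%) = 4.8450%.
Convertible notes (debt portion): weight = 2548/12742 = 0.2000; after-tax cost = 3.6% × (1 − 35.4%) = 2.3256%.
WACC = 0.6209 × 10.1000% + 0.1792 × 4.8450% + 0.2000 × 2.3256% = 7.6038%.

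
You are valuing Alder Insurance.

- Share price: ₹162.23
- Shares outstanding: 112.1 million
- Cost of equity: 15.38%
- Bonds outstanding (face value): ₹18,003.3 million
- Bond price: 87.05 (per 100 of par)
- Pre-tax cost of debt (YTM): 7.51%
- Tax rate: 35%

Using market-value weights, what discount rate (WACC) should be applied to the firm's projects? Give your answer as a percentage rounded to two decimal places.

10.52%

Market value of equity E = 162.23 × 112.1m = 18185.983m. Market value of debt D = 18003.3m × 87.05/100 = 15671.87265m.
Total capital V = 18185.983 + 15671.87265 = 33857.85565.
Equity: weight = 18185.983/33857.85565 = 0.5371; cost = 15.38%.
Bonds outstanding: weight = 15671.87265/33857.85565 = 0.4629; after-tax cost = 7.51% × (1 − 35%) = 4.8815%.
WACC = 0.5371 × 15.3800% + 0.4629 × 4.8815% = 10.5205%.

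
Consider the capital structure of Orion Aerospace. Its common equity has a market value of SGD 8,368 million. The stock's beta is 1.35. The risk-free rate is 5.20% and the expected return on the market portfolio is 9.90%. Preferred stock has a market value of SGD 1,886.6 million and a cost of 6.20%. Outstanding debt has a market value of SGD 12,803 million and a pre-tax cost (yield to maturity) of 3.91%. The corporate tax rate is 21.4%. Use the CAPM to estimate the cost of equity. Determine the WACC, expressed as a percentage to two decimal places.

Market risk premium = 9.9% − 5.2% = 4.7%.
Cost of equity via CAPM: Re = 5.2% + 1.35 × 4.7% = 11.5450%.
Total capital V = 8368 + 1886.6 + 12803 = 23057.6.
Equity: weight = 8368/23057.6 = 0.3629; cost = 11.545%.
Preferred: weight = 1886.6/23057.6 = 0.0818; cost = 6.2%.
Debt: weight = 12803/23057.6 = 0.5553; after-tax cost = 3.91% × (1 − 21.4%) = 3.0733%.
WACC = 0.3629 × 11.5450% + 0.0818 × 6.2000% + 0.5553 × 3.0733% = 6.4036%.

6.40%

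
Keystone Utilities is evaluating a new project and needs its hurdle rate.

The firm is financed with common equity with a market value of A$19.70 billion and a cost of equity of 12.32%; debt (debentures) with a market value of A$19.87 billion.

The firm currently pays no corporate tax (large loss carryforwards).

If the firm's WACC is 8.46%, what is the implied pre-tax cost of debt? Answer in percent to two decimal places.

Total capital V = 19.7 + 19.87 = 39.57.
Equity weight = 19.7/39.57 = 0.4979.
Debentures weight = 19.87/39.57 = 0.5021.
Equity contribution = 0.4979 × 12.32% = 6.1335%.
Remaining for debt = 8.46% − 6.1335% = 2.3265%.
Rd × (1 − 0%) × 0.5021 = 2.3265%  ⇒  Rd = 4.6330%.

4.63%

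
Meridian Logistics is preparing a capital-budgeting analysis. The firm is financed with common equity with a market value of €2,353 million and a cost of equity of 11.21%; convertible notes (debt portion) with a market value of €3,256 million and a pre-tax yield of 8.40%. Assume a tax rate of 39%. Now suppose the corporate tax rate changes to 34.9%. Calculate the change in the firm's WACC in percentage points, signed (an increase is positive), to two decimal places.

Current WACC:
Total capital V = 2353 + 3256 = 5609.
Equity: weight = 2353/5609 = 0.4195; cost = 11.21%.
Convertible notes (debt portion): weight = 3256/5609 = 0.5805; after-tax cost = 8.4% × (1 − 39%) = 5.1240%.
WACC = 0.4195 × 11.2100% + 0.5805 × 5.1240% = 7.6771%.
After the change:
Total capital V = 2353 + 3256 = 5609.
Equity: weight = 2353/5609 = 0.4195; cost = 11.21%.
Convertible notes (debt portion): weight = 3256/5609 = 0.5805; after-tax cost = 8.4% × (1 − 34.9%) = 5.4684%.
WACC = 0.4195 × 11.2100% + 0.5805 × 5.4684% = 7.8770%.
Change in WACC = 7.8770% − 7.6771% = 0.1999 pp.

+0.20 pp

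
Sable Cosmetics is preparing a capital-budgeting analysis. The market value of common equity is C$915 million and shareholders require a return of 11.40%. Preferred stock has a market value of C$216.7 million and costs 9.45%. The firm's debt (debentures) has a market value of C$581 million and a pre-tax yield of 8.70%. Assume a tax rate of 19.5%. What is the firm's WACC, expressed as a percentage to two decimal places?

9.66%

Total capital V = 915 + 216.7 + 581 = 1712.7.
Equity: weight = 915/1712.7 = 0.5342; cost = 11.4%.
Preferred: weight = 216.7/1712.7 = 0.1265; cost = 9.45%.
Debentures: weight = 581/1712.7 = 0.3392; after-tax cost = 8.7% × (1 − 19.5%) = 7.0035%.
WACC = 0.5342 × 11.4000% + 0.1265 × 9.4500% + 0.3392 × 7.0035% = 9.6618%.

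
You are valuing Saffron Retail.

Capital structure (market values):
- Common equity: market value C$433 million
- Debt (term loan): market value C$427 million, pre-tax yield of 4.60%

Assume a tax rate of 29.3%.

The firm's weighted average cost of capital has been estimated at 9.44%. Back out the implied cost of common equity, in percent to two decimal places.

15.54%

Total capital V = 433 + 427 = 860.
Equity weight = 433/860 = 0.5035.
Term loan weight = 427/860 = 0.4965.
Debt contribution = 0.4965 × 4.6% × (1 − 29.3%) = 1.6148%.
Required equity contribution = 9.44% − 1.6148% = 7.8252%.
Re = 7.8252% / 0.5035 = 15.5421%.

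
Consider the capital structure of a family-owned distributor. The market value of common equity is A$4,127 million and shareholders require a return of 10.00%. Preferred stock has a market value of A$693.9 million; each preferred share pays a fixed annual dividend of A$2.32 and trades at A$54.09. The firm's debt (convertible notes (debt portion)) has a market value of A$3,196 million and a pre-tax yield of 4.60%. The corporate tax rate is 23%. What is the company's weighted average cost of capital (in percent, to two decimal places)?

Cost of preferred: Rp = 2.32 / 54.09 = 4.2891%.
Total capital V = 4127 + 693.9 + 3196 = 8016.9.
Equity: weight = 4127/8016.9 = 0.5148; cost = 10%.
Preferred: weight = 693.9/8016.9 = 0.0866; cost = 4.2891%.
Convertible notes (debt portion): weight = 3196/8016.9 = 0.3987; after-tax cost = 4.6% × (1 − 23%) = 3.5420%.
WACC = 0.5148 × 10.0000% + 0.0866 × 4.2891% + 0.3987 × 3.5420% = 6.9312%.

6.93%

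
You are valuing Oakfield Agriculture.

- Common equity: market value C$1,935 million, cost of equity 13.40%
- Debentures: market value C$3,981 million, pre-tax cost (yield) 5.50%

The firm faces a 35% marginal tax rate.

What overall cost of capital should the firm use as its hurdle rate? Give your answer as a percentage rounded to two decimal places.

6.79%

Total capital V = 1935 + 3981 = 5916.
Equity: weight = 1935/5916 = 0.3271; cost = 13.4%.
Debentures: weight = 3981/5916 = 0.6729; after-tax cost = 5.5% × (1 − 35%) = 3.5750%.
WACC = 0.3271 × 13.4000% + 0.6729 × 3.5750% = 6.7886%.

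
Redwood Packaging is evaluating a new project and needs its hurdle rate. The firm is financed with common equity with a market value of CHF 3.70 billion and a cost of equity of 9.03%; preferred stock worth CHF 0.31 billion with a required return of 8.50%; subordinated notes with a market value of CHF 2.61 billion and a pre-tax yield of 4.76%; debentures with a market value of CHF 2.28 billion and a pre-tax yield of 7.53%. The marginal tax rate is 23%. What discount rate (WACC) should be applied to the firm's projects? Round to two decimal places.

Total capital V = 3.7 + 0.31 + 2.61 + 2.28 = 8.9.
Equity: weight = 3.7/8.9 = 0.4157; cost = 9.03%.
Preferred: weight = 0.31/8.9 = 0.0348; cost = 8.5%.
Subordinated notes: weight = 2.61/8.9 = 0.2933; after-tax cost = 4.76% × (1 − 23%) = 3.6652%.
Debentures: weight = 2.28/8.9 = 0.2562; after-tax cost = 7.53% × (1 − 23%) = 5.7981%.
WACC = 0.4157 × 9.0300% + 0.0348 × 8.5000% + 0.2933 × 3.6652% + 0.2562 × 5.7981% = 6.6103%.

6.61%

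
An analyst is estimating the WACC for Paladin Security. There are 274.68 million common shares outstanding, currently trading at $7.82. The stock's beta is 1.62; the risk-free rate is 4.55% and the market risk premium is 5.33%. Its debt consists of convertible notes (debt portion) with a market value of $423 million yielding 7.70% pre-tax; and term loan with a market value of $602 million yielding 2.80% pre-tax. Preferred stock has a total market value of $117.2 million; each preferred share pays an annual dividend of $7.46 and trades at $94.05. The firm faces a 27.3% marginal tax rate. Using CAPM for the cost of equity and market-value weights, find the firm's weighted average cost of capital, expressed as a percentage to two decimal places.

9.98%

Cost of equity via CAPM: Re = 4.55% + 1.62 × 5.33% = 13.1846%.
Cost of preferred: Rp = 7.46 / 94.05 = 7.9320%.
Market value of equity E = 7.82 × 274.68m = 2147.9976m.
Total capital V = 2147.9976 + 117.2 + 423 + 602 = 3290.1976.
Equity: weight = 2147.9976/3290.1976 = 0.6528; cost = 13.1846%.
Preferred: weight = 117.2/3290.1976 = 0.0356; cost = 7.932%.
Convertible notes (debt portion): weight = 423/3290.1976 = 0.1286; after-tax cost = 7.7% × (1 − 27.3%) = 5.5979%.
Term loan: weight = 602/3290.1976 = 0.1830; after-tax cost = 2.8% × (1 − 27.3%) = 2.0356%.
WACC = 0.6528 × 13.1846% + 0.0356 × 7.9320% + 0.1286 × 5.5979% + 0.1830 × 2.0356% = 9.9822%.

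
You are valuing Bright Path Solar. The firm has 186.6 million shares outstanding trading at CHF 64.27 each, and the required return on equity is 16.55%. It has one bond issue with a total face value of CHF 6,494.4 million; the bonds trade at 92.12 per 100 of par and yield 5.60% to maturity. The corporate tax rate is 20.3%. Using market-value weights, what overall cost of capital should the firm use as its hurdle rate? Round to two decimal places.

12.53%

Market value of equity E = 64.27 × 186.6m = 11992.782m. Market value of debt D = 6494.4m × 92.12/100 = 5982.64128m.
Total capital V = 11992.782 + 5982.64128 = 17975.42328.
Equity: weight = 11992.782/17975.42328 = 0.6672; cost = 16.55%.
Bonds outstanding: weight = 5982.64128/17975.42328 = 0.3328; after-tax cost = 5.6% × (1 − 20.3%) = 4.4632%.
WACC = 0.6672 × 16.5500% + 0.3328 × 4.4632% = 12.5272%.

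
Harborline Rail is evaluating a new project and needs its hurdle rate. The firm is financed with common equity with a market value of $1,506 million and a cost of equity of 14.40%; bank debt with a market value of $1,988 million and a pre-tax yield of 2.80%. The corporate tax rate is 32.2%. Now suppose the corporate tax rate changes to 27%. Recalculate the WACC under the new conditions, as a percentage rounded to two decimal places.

7.37%

After the change:
Total capital V = 1506 + 1988 = 3494.
Equity: weight = 1506/3494 = 0.4310; cost = 14.4%.
Bank debt: weight = 1988/3494 = 0.5690; after-tax cost = 2.8% × (1 − 27%) = 2.0440%.
WACC = 0.4310 × 14.4000% + 0.5690 × 2.0440% = 7.3697%.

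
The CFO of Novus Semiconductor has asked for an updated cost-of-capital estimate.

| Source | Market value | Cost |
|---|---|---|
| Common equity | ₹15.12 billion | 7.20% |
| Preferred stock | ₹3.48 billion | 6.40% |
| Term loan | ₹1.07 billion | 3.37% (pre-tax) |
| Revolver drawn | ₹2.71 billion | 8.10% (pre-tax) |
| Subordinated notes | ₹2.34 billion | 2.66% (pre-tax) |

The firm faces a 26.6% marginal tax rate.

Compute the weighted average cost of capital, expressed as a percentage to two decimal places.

Total capital V = 15.12 + 3.48 + 1.07 + 2.71 + 2.34 = 24.72.
Equity: weight = 15.12/24.72 = 0.6117; cost = 7.2%.
Preferred: weight = 3.48/24.72 = 0.1408; cost = 6.4%.
Term loan: weight = 1.07/24.72 = 0.0433; after-tax cost = 3.37% × (1 − 26.6%) = 2.4736%.
Revolver drawn: weight = 2.71/24.72 = 0.1096; after-tax cost = 8.1% × (1 − 26.6%) = 5.9454%.
Subordinated notes: weight = 2.34/24.72 = 0.0947; after-tax cost = 2.66% × (1 − 26.6%) = 1.9524%.
WACC = 0.6117 × 7.2000% + 0.1408 × 6.4000% + 0.0433 × 2.4736% + 0.1096 × 5.9454% + 0.0947 × 1.9524% = 6.2485%.

6.25%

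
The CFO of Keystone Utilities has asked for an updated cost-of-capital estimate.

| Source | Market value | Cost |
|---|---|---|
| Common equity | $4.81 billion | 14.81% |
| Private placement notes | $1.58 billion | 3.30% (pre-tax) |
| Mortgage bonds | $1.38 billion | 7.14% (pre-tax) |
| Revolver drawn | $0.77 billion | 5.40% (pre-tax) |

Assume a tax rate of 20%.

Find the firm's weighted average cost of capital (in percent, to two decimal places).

Total capital V = 4.81 + 1.58 + 1.38 + 0.77 = 8.54.
Equity: weight = 4.81/8.54 = 0.5632; cost = 14.81%.
Private placement notes: weight = 1.58/8.54 = 0.1850; after-tax cost = 3.3% × (1 − 20%) = 2.6400%.
Mortgage bonds: weight = 1.38/8.54 = 0.1616; after-tax cost = 7.14% × (1 − 20%) = 5.7120%.
Revolver drawn: weight = 0.77/8.54 = 0.0902; after-tax cost = 5.4% × (1 − 20%) = 4.3200%.
WACC = 0.5632 × 14.8100% + 0.1850 × 2.6400% + 0.1616 × 5.7120% + 0.0902 × 4.3200% = 10.1424%.

10.14%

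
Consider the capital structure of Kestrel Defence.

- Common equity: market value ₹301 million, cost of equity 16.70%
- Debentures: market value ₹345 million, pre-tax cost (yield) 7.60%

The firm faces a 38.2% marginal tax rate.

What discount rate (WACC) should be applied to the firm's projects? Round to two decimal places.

10.29%

Total capital V = 301 + 345 = 646.
Equity: weight = 301/646 = 0.4659; cost = 16.7%.
Debentures: weight = 345/646 = 0.5341; after-tax cost = 7.6% × (1 − 38.2%) = 4.6968%.
WACC = 0.4659 × 16.7000% + 0.5341 × 4.6968% = 10.2896%.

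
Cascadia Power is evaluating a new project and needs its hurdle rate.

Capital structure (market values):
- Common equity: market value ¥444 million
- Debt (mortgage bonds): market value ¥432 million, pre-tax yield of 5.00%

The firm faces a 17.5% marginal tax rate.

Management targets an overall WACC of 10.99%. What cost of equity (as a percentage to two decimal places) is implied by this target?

Total capital V = 444 + 432 = 876.
Equity weight = 444/876 = 0.5068.
Mortgage bonds weight = 432/876 = 0.4932.
Debt contribution = 0.4932 × 5% × (1 − 17.5%) = 2.0342%.
Required equity contribution = 10.99% − 2.0342% = 8.9558%.
Re = 8.9558% / 0.5068 = 17.6695%.

17.67%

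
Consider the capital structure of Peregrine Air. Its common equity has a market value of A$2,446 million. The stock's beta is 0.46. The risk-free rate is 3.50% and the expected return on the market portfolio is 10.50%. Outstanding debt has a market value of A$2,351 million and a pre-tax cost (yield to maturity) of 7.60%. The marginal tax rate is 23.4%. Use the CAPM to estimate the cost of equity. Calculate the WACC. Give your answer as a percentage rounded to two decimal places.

Market risk premium = 10.5% − 3.5% = 7.0%.
Cost of equity via CAPM: Re = 3.5% + 0.46 × 7.0% = 6.7200%.
Total capital V = 2446 + 2351 = 4797.
Equity: weight = 2446/4797 = 0.5099; cost = 6.72%.
Debt: weight = 2351/4797 = 0.4901; after-tax cost = 7.6% × (1 − 23.4%) = 5.8216%.
WACC = 0.5099 × 6.7200% + 0.4901 × 5.8216% = 6.2797%.

6.28%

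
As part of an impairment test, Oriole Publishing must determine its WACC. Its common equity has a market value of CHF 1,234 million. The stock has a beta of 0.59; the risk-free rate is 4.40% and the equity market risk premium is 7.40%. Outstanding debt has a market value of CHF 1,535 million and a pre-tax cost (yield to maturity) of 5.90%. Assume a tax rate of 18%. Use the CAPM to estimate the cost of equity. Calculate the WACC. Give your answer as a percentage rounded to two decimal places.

6.59%

Cost of equity via CAPM: Re = 4.4% + 0.59 × 7.4% = 8.7660%.
Total capital V = 1234 + 1535 = 2769.
Equity: weight = 1234/2769 = 0.4456; cost = 8.766%.
Debt: weight = 1535/2769 = 0.5544; after-tax cost = 5.9% × (1 − 18%) = 4.8380%.
WACC = 0.4456 × 8.7660% + 0.5544 × 4.8380% = 6.5885%.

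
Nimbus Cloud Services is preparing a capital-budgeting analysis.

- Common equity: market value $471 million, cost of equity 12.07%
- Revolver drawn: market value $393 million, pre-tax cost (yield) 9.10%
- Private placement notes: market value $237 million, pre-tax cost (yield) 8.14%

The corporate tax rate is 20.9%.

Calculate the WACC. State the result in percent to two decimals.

Total capital V = 471 + 393 + 237 = 1101.
Equity: weight = 471/1101 = 0.4278; cost = 12.07%.
Revolver drawn: weight = 393/1101 = 0.3569; after-tax cost = 9.1% × (1 − 20.9%) = 7.1981%.
Private placement notes: weight = 237/1101 = 0.2153; after-tax cost = 8.14% × (1 − 20.9%) = 6.4387%.
WACC = 0.4278 × 12.0700% + 0.3569 × 7.1981% + 0.2153 × 6.4387% = 9.1188%.

9.12%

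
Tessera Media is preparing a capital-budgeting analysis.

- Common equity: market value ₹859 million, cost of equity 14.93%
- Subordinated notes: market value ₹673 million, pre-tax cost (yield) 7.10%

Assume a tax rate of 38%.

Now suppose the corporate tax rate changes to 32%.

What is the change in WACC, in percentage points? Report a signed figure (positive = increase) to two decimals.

Current WACC:
Total capital V = 859 + 673 = 1532.
Equity: weight = 859/1532 = 0.5607; cost = 14.93%.
Subordinated notes: weight = 673/1532 = 0.4393; after-tax cost = 7.1% × (1 − 38%) = 4.4020%.
WACC = 0.5607 × 14.9300% + 0.4393 × 4.4020% = 10.3051%.
After the change:
Total capital V = 859 + 673 = 1532.
Equity: weight = 859/1532 = 0.5607; cost = 14.93%.
Subordinated notes: weight = 673/1532 = 0.4393; after-tax cost = 7.1% × (1 − 32%) = 4.8280%.
WACC = 0.5607 × 14.9300% + 0.4393 × 4.8280% = 10.4922%.
Change in WACC = 10.4922% − 10.3051% = 0.1871 pp.

+0.19 pp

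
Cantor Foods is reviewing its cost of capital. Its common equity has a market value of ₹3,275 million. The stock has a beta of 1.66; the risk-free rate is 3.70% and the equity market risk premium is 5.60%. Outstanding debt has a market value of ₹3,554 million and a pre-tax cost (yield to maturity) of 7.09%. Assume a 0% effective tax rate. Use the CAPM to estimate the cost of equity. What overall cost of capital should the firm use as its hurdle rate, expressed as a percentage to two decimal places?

9.92%

Cost of equity via CAPM: Re = 3.7% + 1.66 × 5.6% = 12.9960%.
Total capital V = 3275 + 3554 = 6829.
Equity: weight = 3275/6829 = 0.4796; cost = 12.996%.
Debt: weight = 3554/6829 = 0.5204; after-tax cost = 7.09% × (1 − 0%) = 7.0900%.
WACC = 0.4796 × 12.9960% + 0.5204 × 7.0900% = 9.9224%.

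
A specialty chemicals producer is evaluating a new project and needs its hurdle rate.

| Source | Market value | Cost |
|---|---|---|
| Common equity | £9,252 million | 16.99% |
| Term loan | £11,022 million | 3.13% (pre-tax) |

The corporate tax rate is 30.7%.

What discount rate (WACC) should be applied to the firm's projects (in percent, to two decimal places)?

Total capital V = 9252 + 11022 = 20274.
Equity: weight = 9252/20274 = 0.4563; cost = 16.99%.
Term loan: weight = 11022/20274 = 0.5437; after-tax cost = 3.13% × (1 − 30.7%) = 2.1691%.
WACC = 0.4563 × 16.9900% + 0.5437 × 2.1691% = 8.9326%.

8.93%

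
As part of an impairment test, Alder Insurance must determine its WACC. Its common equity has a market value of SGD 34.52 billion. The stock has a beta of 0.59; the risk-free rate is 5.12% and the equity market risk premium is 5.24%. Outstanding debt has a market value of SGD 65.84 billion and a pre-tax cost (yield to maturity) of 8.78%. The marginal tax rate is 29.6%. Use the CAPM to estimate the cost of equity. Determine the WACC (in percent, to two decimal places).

6.88%

Cost of equity via CAPM: Re = 5.12% + 0.59 × 5.24% = 8.2116%.
Total capital V = 34.52 + 65.84 = 100.36.
Equity: weight = 34.52/100.36 = 0.3440; cost = 8.2116%.
Debt: weight = 65.84/100.36 = 0.6560; after-tax cost = 8.78% × (1 − 29.6%) = 6.1811%.
WACC = 0.3440 × 8.2116% + 0.6560 × 6.1811% = 6.8795%.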